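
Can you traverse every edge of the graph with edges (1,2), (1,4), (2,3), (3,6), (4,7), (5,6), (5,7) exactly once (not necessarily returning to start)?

Step 1: Find the degree of each vertex:
  deg(1) = 2
  deg(2) = 2
  deg(3) = 2
  deg(4) = 2
  deg(5) = 2
  deg(6) = 2
  deg(7) = 2

Step 2: Count vertices with odd degree:
  All vertices have even degree (0 odd-degree vertices)

Step 3: Apply Euler's theorem:
  - Eulerian circuit exists iff graph is connected and all vertices have even degree
  - Eulerian path exists iff graph is connected and has 0 or 2 odd-degree vertices

Graph is connected with 0 odd-degree vertices.
Both Eulerian circuit and Eulerian path exist.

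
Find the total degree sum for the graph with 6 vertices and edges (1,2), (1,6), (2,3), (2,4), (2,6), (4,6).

Step 1: Count edges incident to each vertex:
  deg(1) = 2 (neighbors: 2, 6)
  deg(2) = 4 (neighbors: 1, 3, 4, 6)
  deg(3) = 1 (neighbors: 2)
  deg(4) = 2 (neighbors: 2, 6)
  deg(5) = 0 (neighbors: none)
  deg(6) = 3 (neighbors: 1, 2, 4)

Step 2: Sum all degrees:
  2 + 4 + 1 + 2 + 0 + 3 = 12

Verification: sum of degrees = 2 * |E| = 2 * 6 = 12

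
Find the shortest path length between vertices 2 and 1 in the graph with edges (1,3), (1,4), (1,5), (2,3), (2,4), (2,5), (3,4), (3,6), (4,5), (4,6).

Step 1: Build adjacency list:
  1: 3, 4, 5
  2: 3, 4, 5
  3: 1, 2, 4, 6
  4: 1, 2, 3, 5, 6
  5: 1, 2, 4
  6: 3, 4

Step 2: BFS from vertex 2 to find shortest path to 1:
  vertex 3 reached at distance 1
  vertex 4 reached at distance 1
  vertex 5 reached at distance 1
  vertex 1 reached at distance 2

Step 3: Shortest path: 2 -> 4 -> 1
Path length: 2 edges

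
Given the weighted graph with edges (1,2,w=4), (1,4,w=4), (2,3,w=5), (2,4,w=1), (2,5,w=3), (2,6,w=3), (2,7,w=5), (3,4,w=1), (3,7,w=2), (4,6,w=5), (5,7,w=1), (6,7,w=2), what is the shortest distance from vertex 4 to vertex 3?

Step 1: Build adjacency list with weights:
  1: 2(w=4), 4(w=4)
  2: 1(w=4), 3(w=5), 4(w=1), 5(w=3), 6(w=3), 7(w=5)
  3: 2(w=5), 4(w=1), 7(w=2)
  4: 1(w=4), 2(w=1), 3(w=1), 6(w=5)
  5: 2(w=3), 7(w=1)
  6: 2(w=3), 4(w=5), 7(w=2)
  7: 2(w=5), 3(w=2), 5(w=1), 6(w=2)

Step 2: Apply Dijkstra's algorithm from vertex 4:
  Visit vertex 4 (distance=0)
    Update dist[1] = 4
    Update dist[2] = 1
    Update dist[3] = 1
    Update dist[6] = 5
  Visit vertex 2 (distance=1)
    Update dist[5] = 4
    Update dist[6] = 4
    Update dist[7] = 6
  Visit vertex 3 (distance=1)
    Update dist[7] = 3

Step 3: Shortest path: 4 -> 3
Total weight: 1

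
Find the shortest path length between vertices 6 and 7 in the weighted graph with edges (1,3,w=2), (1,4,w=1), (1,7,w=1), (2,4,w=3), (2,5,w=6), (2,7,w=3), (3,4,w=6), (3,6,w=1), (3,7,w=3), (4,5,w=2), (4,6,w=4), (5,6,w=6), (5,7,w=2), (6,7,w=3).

Step 1: Build adjacency list with weights:
  1: 3(w=2), 4(w=1), 7(w=1)
  2: 4(w=3), 5(w=6), 7(w=3)
  3: 1(w=2), 4(w=6), 6(w=1), 7(w=3)
  4: 1(w=1), 2(w=3), 3(w=6), 5(w=2), 6(w=4)
  5: 2(w=6), 4(w=2), 6(w=6), 7(w=2)
  6: 3(w=1), 4(w=4), 5(w=6), 7(w=3)
  7: 1(w=1), 2(w=3), 3(w=3), 5(w=2), 6(w=3)

Step 2: Apply Dijkstra's algorithm from vertex 6:
  Visit vertex 6 (distance=0)
    Update dist[3] = 1
    Update dist[4] = 4
    Update dist[5] = 6
    Update dist[7] = 3
  Visit vertex 3 (distance=1)
    Update dist[1] = 3
  Visit vertex 1 (distance=3)
  Visit vertex 7 (distance=3)
    Update dist[2] = 6
    Update dist[5] = 5

Step 3: Shortest path: 6 -> 7
Total weight: 3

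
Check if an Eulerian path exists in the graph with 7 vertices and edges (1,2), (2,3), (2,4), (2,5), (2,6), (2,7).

Step 1: Find the degree of each vertex:
  deg(1) = 1
  deg(2) = 6
  deg(3) = 1
  deg(4) = 1
  deg(5) = 1
  deg(6) = 1
  deg(7) = 1

Step 2: Count vertices with odd degree:
  Odd-degree vertices: 1, 3, 4, 5, 6, 7 (6 total)

Step 3: Apply Euler's theorem:
  - Eulerian circuit exists iff graph is connected and all vertices have even degree
  - Eulerian path exists iff graph is connected and has 0 or 2 odd-degree vertices

Graph has 6 odd-degree vertices (need 0 or 2).
Neither Eulerian path nor Eulerian circuit exists.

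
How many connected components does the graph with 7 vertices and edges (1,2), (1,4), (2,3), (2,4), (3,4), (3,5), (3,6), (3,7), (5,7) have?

Step 1: Build adjacency list from edges:
  1: 2, 4
  2: 1, 3, 4
  3: 2, 4, 5, 6, 7
  4: 1, 2, 3
  5: 3, 7
  6: 3
  7: 3, 5

Step 2: Run BFS/DFS from vertex 1:
  Visited: {1, 2, 4, 3, 5, 6, 7}
  Reached 7 of 7 vertices

Step 3: All 7 vertices reached from vertex 1, so the graph is connected.
Number of connected components: 1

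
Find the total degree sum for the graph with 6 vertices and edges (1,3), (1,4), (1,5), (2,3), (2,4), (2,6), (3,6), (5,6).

Step 1: Count edges incident to each vertex:
  deg(1) = 3 (neighbors: 3, 4, 5)
  deg(2) = 3 (neighbors: 3, 4, 6)
  deg(3) = 3 (neighbors: 1, 2, 6)
  deg(4) = 2 (neighbors: 1, 2)
  deg(5) = 2 (neighbors: 1, 6)
  deg(6) = 3 (neighbors: 2, 3, 5)

Step 2: Sum all degrees:
  3 + 3 + 3 + 2 + 2 + 3 = 16

Verification: sum of degrees = 2 * |E| = 2 * 8 = 16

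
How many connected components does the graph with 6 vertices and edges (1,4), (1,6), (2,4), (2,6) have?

Step 1: Build adjacency list from edges:
  1: 4, 6
  2: 4, 6
  3: (none)
  4: 1, 2
  5: (none)
  6: 1, 2

Step 2: Run BFS/DFS from vertex 1:
  Visited: {1, 4, 6, 2}
  Reached 4 of 6 vertices

Step 3: Only 4 of 6 vertices reached. Graph is disconnected.
Connected components: {1, 2, 4, 6}, {3}, {5}
Number of connected components: 3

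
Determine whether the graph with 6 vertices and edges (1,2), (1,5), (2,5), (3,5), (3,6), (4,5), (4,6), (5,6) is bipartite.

Step 1: Attempt 2-coloring using BFS:
  Start at vertex 1, assign color 0
  Color vertex 2 with color 1 (neighbor of 1)
  Color vertex 5 with color 1 (neighbor of 1)

Step 2: Conflict found! Vertices 2 and 5 are adjacent but have the same color.
This means the graph contains an odd cycle.

The graph is NOT bipartite.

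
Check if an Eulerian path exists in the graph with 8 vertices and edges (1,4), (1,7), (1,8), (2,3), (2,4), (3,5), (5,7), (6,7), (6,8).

Step 1: Find the degree of each vertex:
  deg(1) = 3
  deg(2) = 2
  deg(3) = 2
  deg(4) = 2
  deg(5) = 2
  deg(6) = 2
  deg(7) = 3
  deg(8) = 2

Step 2: Count vertices with odd degree:
  Odd-degree vertices: 1, 7 (2 total)

Step 3: Apply Euler's theorem:
  - Eulerian circuit exists iff graph is connected and all vertices have even degree
  - Eulerian path exists iff graph is connected and has 0 or 2 odd-degree vertices

Graph is connected with exactly 2 odd-degree vertices (1, 7).
Eulerian path exists (starting and ending at the odd-degree vertices), but no Eulerian circuit.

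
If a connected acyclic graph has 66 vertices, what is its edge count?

A tree on n vertices always has exactly n - 1 edges.
For n = 66: edges = 66 - 1 = 65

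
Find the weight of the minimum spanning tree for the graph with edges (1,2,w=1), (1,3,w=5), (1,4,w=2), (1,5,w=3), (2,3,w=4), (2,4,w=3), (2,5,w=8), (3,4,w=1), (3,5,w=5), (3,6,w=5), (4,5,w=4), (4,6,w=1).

Apply Kruskal's algorithm (sort edges by weight, add if no cycle):

Sorted edges by weight:
  (1,2) w=1
  (3,4) w=1
  (4,6) w=1
  (1,4) w=2
  (1,5) w=3
  (2,4) w=3
  (2,3) w=4
  (4,5) w=4
  (1,3) w=5
  (3,5) w=5
  (3,6) w=5
  (2,5) w=8

Add edge (1,2) w=1 -- no cycle. Running total: 1
Add edge (3,4) w=1 -- no cycle. Running total: 2
Add edge (4,6) w=1 -- no cycle. Running total: 3
Add edge (1,4) w=2 -- no cycle. Running total: 5
Add edge (1,5) w=3 -- no cycle. Running total: 8

MST edges: (1,2,w=1), (3,4,w=1), (4,6,w=1), (1,4,w=2), (1,5,w=3)
Total MST weight: 1 + 1 + 1 + 2 + 3 = 8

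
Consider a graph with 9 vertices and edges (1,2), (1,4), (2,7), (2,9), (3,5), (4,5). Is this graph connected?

Step 1: Build adjacency list from edges:
  1: 2, 4
  2: 1, 7, 9
  3: 5
  4: 1, 5
  5: 3, 4
  6: (none)
  7: 2
  8: (none)
  9: 2

Step 2: Run BFS/DFS from vertex 1:
  Visited: {1, 2, 4, 7, 9, 5, 3}
  Reached 7 of 9 vertices

Step 3: Only 7 of 9 vertices reached. Graph is disconnected.
Connected components: {1, 2, 3, 4, 5, 7, 9}, {6}, {8}
Answer: No, the graph is not connected (3 components).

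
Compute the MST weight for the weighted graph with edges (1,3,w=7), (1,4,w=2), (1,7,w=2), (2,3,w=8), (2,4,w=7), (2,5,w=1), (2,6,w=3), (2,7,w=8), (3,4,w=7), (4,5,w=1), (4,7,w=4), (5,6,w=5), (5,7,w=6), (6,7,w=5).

Apply Kruskal's algorithm (sort edges by weight, add if no cycle):

Sorted edges by weight:
  (2,5) w=1
  (4,5) w=1
  (1,7) w=2
  (1,4) w=2
  (2,6) w=3
  (4,7) w=4
  (5,6) w=5
  (6,7) w=5
  (5,7) w=6
  (1,3) w=7
  (2,4) w=7
  (3,4) w=7
  (2,7) w=8
  (2,3) w=8

Add edge (2,5) w=1 -- no cycle. Running total: 1
Add edge (4,5) w=1 -- no cycle. Running total: 2
Add edge (1,7) w=2 -- no cycle. Running total: 4
Add edge (1,4) w=2 -- no cycle. Running total: 6
Add edge (2,6) w=3 -- no cycle. Running total: 9
Skip edge (4,7) w=4 -- would create cycle
Skip edge (5,6) w=5 -- would create cycle
Skip edge (6,7) w=5 -- would create cycle
Skip edge (5,7) w=6 -- would create cycle
Add edge (1,3) w=7 -- no cycle. Running total: 16

MST edges: (2,5,w=1), (4,5,w=1), (1,7,w=2), (1,4,w=2), (2,6,w=3), (1,3,w=7)
Total MST weight: 1 + 1 + 2 + 2 + 3 + 7 = 16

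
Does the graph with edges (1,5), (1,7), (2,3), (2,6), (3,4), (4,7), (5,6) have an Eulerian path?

Step 1: Find the degree of each vertex:
  deg(1) = 2
  deg(2) = 2
  deg(3) = 2
  deg(4) = 2
  deg(5) = 2
  deg(6) = 2
  deg(7) = 2

Step 2: Count vertices with odd degree:
  All vertices have even degree (0 odd-degree vertices)

Step 3: Apply Euler's theorem:
  - Eulerian circuit exists iff graph is connected and all vertices have even degree
  - Eulerian path exists iff graph is connected and has 0 or 2 odd-degree vertices

Graph is connected with 0 odd-degree vertices.
Both Eulerian circuit and Eulerian path exist.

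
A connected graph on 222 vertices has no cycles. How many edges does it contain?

A tree on n vertices always has exactly n - 1 edges.
For n = 222: edges = 222 - 1 = 221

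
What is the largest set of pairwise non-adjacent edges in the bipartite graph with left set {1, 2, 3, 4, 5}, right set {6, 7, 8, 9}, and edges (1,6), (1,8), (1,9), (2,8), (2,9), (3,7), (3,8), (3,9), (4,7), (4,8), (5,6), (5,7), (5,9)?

Step 1: List the neighbors of each left vertex:
  1: 6, 8, 9
  2: 8, 9
  3: 7, 8, 9
  4: 7, 8
  5: 6, 7, 9

Step 2: Greedily match left vertices, then look for augmenting paths:
  Match 1 -- 6
  Match 2 -- 8
  Match 3 -- 7
  Match 5 -- 9
  No augmenting path remains.

Step 3: Verify this is maximum:
  Matching size 4 = min(|L|, |R|) = min(5, 4), which is an upper bound, so this matching is maximum.

Maximum matching: {(1,6), (2,8), (3,7), (5,9)}
Size: 4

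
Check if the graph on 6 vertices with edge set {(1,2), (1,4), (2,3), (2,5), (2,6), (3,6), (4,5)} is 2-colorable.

Step 1: Attempt 2-coloring using BFS:
  Start at vertex 1, assign color 0
  Color vertex 2 with color 1 (neighbor of 1)
  Color vertex 4 with color 1 (neighbor of 1)
  Color vertex 3 with color 0 (neighbor of 2)
  Color vertex 5 with color 0 (neighbor of 2)
  Color vertex 6 with color 0 (neighbor of 2)

Step 2: Conflict found! Vertices 3 and 6 are adjacent but have the same color.
This means the graph contains an odd cycle.

The graph is NOT bipartite.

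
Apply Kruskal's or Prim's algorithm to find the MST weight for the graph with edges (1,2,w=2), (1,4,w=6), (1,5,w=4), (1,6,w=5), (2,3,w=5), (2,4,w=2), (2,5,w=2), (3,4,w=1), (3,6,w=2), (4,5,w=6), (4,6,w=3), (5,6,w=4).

Apply Kruskal's algorithm (sort edges by weight, add if no cycle):

Sorted edges by weight:
  (3,4) w=1
  (1,2) w=2
  (2,5) w=2
  (2,4) w=2
  (3,6) w=2
  (4,6) w=3
  (1,5) w=4
  (5,6) w=4
  (1,6) w=5
  (2,3) w=5
  (1,4) w=6
  (4,5) w=6

Add edge (3,4) w=1 -- no cycle. Running total: 1
Add edge (1,2) w=2 -- no cycle. Running total: 3
Add edge (2,5) w=2 -- no cycle. Running total: 5
Add edge (2,4) w=2 -- no cycle. Running total: 7
Add edge (3,6) w=2 -- no cycle. Running total: 9

MST edges: (3,4,w=1), (1,2,w=2), (2,5,w=2), (2,4,w=2), (3,6,w=2)
Total MST weight: 1 + 2 + 2 + 2 + 2 = 9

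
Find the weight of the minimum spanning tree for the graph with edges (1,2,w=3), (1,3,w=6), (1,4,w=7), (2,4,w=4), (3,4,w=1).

Apply Kruskal's algorithm (sort edges by weight, add if no cycle):

Sorted edges by weight:
  (3,4) w=1
  (1,2) w=3
  (2,4) w=4
  (1,3) w=6
  (1,4) w=7

Add edge (3,4) w=1 -- no cycle. Running total: 1
Add edge (1,2) w=3 -- no cycle. Running total: 4
Add edge (2,4) w=4 -- no cycle. Running total: 8

MST edges: (3,4,w=1), (1,2,w=3), (2,4,w=4)
Total MST weight: 1 + 3 + 4 = 8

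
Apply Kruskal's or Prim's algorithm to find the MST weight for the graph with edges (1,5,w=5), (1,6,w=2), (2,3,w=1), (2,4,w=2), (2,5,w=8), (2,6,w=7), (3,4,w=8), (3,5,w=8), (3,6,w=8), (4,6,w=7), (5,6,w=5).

Apply Kruskal's algorithm (sort edges by weight, add if no cycle):

Sorted edges by weight:
  (2,3) w=1
  (1,6) w=2
  (2,4) w=2
  (1,5) w=5
  (5,6) w=5
  (2,6) w=7
  (4,6) w=7
  (2,5) w=8
  (3,6) w=8
  (3,4) w=8
  (3,5) w=8

Add edge (2,3) w=1 -- no cycle. Running total: 1
Add edge (1,6) w=2 -- no cycle. Running total: 3
Add edge (2,4) w=2 -- no cycle. Running total: 5
Add edge (1,5) w=5 -- no cycle. Running total: 10
Skip edge (5,6) w=5 -- would create cycle
Add edge (2,6) w=7 -- no cycle. Running total: 17

MST edges: (2,3,w=1), (1,6,w=2), (2,4,w=2), (1,5,w=5), (2,6,w=7)
Total MST weight: 1 + 2 + 2 + 5 + 7 = 17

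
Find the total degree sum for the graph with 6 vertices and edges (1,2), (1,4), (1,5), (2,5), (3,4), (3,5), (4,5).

Step 1: Count edges incident to each vertex:
  deg(1) = 3 (neighbors: 2, 4, 5)
  deg(2) = 2 (neighbors: 1, 5)
  deg(3) = 2 (neighbors: 4, 5)
  deg(4) = 3 (neighbors: 1, 3, 5)
  deg(5) = 4 (neighbors: 1, 2, 3, 4)
  deg(6) = 0 (neighbors: none)

Step 2: Sum all degrees:
  3 + 2 + 2 + 3 + 4 + 0 = 14

Verification: sum of degrees = 2 * |E| = 2 * 7 = 14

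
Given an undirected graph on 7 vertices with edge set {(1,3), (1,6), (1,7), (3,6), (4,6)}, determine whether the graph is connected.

Step 1: Build adjacency list from edges:
  1: 3, 6, 7
  2: (none)
  3: 1, 6
  4: 6
  5: (none)
  6: 1, 3, 4
  7: 1

Step 2: Run BFS/DFS from vertex 1:
  Visited: {1, 3, 6, 7, 4}
  Reached 5 of 7 vertices

Step 3: Only 5 of 7 vertices reached. Graph is disconnected.
Connected components: {1, 3, 4, 6, 7}, {2}, {5}
Answer: No, the graph is not connected (3 components).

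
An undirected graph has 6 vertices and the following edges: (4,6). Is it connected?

Step 1: Build adjacency list from edges:
  1: (none)
  2: (none)
  3: (none)
  4: 6
  5: (none)
  6: 4

Step 2: Run BFS/DFS from vertex 1:
  Visited: {1}
  Reached 1 of 6 vertices

Step 3: Only 1 of 6 vertices reached. Graph is disconnected.
Connected components: {1}, {2}, {3}, {4, 6}, {5}
Answer: No, the graph is not connected (5 components).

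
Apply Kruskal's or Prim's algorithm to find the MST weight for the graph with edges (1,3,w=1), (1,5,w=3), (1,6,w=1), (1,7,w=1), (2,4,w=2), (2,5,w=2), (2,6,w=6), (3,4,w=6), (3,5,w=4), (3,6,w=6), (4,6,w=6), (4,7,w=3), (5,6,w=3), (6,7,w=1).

Apply Kruskal's algorithm (sort edges by weight, add if no cycle):

Sorted edges by weight:
  (1,3) w=1
  (1,6) w=1
  (1,7) w=1
  (6,7) w=1
  (2,5) w=2
  (2,4) w=2
  (1,5) w=3
  (4,7) w=3
  (5,6) w=3
  (3,5) w=4
  (2,6) w=6
  (3,4) w=6
  (3,6) w=6
  (4,6) w=6

Add edge (1,3) w=1 -- no cycle. Running total: 1
Add edge (1,6) w=1 -- no cycle. Running total: 2
Add edge (1,7) w=1 -- no cycle. Running total: 3
Skip edge (6,7) w=1 -- would create cycle
Add edge (2,5) w=2 -- no cycle. Running total: 5
Add edge (2,4) w=2 -- no cycle. Running total: 7
Add edge (1,5) w=3 -- no cycle. Running total: 10

MST edges: (1,3,w=1), (1,6,w=1), (1,7,w=1), (2,5,w=2), (2,4,w=2), (1,5,w=3)
Total MST weight: 1 + 1 + 1 + 2 + 2 + 3 = 10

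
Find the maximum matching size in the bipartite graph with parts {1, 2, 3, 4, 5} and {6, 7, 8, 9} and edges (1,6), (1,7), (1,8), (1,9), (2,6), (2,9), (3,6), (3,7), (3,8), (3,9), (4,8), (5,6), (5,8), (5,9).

Step 1: List the neighbors of each left vertex:
  1: 6, 7, 8, 9
  2: 6, 9
  3: 6, 7, 8, 9
  4: 8
  5: 6, 8, 9

Step 2: Greedily match left vertices, then look for augmenting paths:
  Match 1 -- 6
  Match 2 -- 9
  Match 3 -- 7
  Match 4 -- 8
  No augmenting path remains.

Step 3: Verify this is maximum:
  Matching size 4 = min(|L|, |R|) = min(5, 4), which is an upper bound, so this matching is maximum.

Maximum matching: {(1,6), (2,9), (3,7), (4,8)}
Size: 4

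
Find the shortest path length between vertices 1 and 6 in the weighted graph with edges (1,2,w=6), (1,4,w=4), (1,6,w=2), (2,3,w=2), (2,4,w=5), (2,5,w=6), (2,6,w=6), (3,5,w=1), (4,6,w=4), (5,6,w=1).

Step 1: Build adjacency list with weights:
  1: 2(w=6), 4(w=4), 6(w=2)
  2: 1(w=6), 3(w=2), 4(w=5), 5(w=6), 6(w=6)
  3: 2(w=2), 5(w=1)
  4: 1(w=4), 2(w=5), 6(w=4)
  5: 2(w=6), 3(w=1), 6(w=1)
  6: 1(w=2), 2(w=6), 4(w=4), 5(w=1)

Step 2: Apply Dijkstra's algorithm from vertex 1:
  Visit vertex 1 (distance=0)
    Update dist[2] = 6
    Update dist[4] = 4
    Update dist[6] = 2
  Visit vertex 6 (distance=2)
    Update dist[5] = 3

Step 3: Shortest path: 1 -> 6
Total weight: 2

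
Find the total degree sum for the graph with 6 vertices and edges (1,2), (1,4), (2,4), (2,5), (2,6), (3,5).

Step 1: Count edges incident to each vertex:
  deg(1) = 2 (neighbors: 2, 4)
  deg(2) = 4 (neighbors: 1, 4, 5, 6)
  deg(3) = 1 (neighbors: 5)
  deg(4) = 2 (neighbors: 1, 2)
  deg(5) = 2 (neighbors: 2, 3)
  deg(6) = 1 (neighbors: 2)

Step 2: Sum all degrees:
  2 + 4 + 1 + 2 + 2 + 1 = 12

Verification: sum of degrees = 2 * |E| = 2 * 6 = 12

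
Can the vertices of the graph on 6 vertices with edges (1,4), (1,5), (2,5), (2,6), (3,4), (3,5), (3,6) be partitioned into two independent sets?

Step 1: Attempt 2-coloring using BFS:
  Start at vertex 1, assign color 0
  Color vertex 4 with color 1 (neighbor of 1)
  Color vertex 5 with color 1 (neighbor of 1)
  Color vertex 3 with color 0 (neighbor of 4)
  Color vertex 2 with color 0 (neighbor of 5)
  Color vertex 6 with color 1 (neighbor of 3)

Step 2: 2-coloring succeeded. No conflicts found.
  Set A (color 0): {1, 2, 3}
  Set B (color 1): {4, 5, 6}

The graph is bipartite with partition {1, 2, 3}, {4, 5, 6}.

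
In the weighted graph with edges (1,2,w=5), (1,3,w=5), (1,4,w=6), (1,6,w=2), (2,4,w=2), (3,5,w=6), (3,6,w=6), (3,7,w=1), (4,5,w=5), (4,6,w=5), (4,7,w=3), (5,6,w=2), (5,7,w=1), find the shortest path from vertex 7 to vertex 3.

Step 1: Build adjacency list with weights:
  1: 2(w=5), 3(w=5), 4(w=6), 6(w=2)
  2: 1(w=5), 4(w=2)
  3: 1(w=5), 5(w=6), 6(w=6), 7(w=1)
  4: 1(w=6), 2(w=2), 5(w=5), 6(w=5), 7(w=3)
  5: 3(w=6), 4(w=5), 6(w=2), 7(w=1)
  6: 1(w=2), 3(w=6), 4(w=5), 5(w=2)
  7: 3(w=1), 4(w=3), 5(w=1)

Step 2: Apply Dijkstra's algorithm from vertex 7:
  Visit vertex 7 (distance=0)
    Update dist[3] = 1
    Update dist[4] = 3
    Update dist[5] = 1
  Visit vertex 3 (distance=1)
    Update dist[1] = 6
    Update dist[6] = 7

Step 3: Shortest path: 7 -> 3
Total weight: 1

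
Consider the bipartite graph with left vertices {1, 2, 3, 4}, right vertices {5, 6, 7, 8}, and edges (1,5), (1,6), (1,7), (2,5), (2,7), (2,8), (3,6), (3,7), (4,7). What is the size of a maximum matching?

Step 1: List the neighbors of each left vertex:
  1: 5, 6, 7
  2: 5, 7, 8
  3: 6, 7
  4: 7

Step 2: Greedily match left vertices, then look for augmenting paths:
  Match 1 -- 5
  Match 2 -- 8
  Match 3 -- 6
  Match 4 -- 7
  No augmenting path remains.

Step 3: Verify this is maximum:
  Matching size 4 = min(|L|, |R|) = min(4, 4), which is an upper bound, so this matching is maximum.

Maximum matching: {(1,5), (2,8), (3,6), (4,7)}
Size: 4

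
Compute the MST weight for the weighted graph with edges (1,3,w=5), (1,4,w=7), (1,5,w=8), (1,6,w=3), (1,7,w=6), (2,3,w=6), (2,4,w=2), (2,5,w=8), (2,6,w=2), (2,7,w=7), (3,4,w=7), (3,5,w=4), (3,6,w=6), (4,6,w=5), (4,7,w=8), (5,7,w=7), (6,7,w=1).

Apply Kruskal's algorithm (sort edges by weight, add if no cycle):

Sorted edges by weight:
  (6,7) w=1
  (2,6) w=2
  (2,4) w=2
  (1,6) w=3
  (3,5) w=4
  (1,3) w=5
  (4,6) w=5
  (1,7) w=6
  (2,3) w=6
  (3,6) w=6
  (1,4) w=7
  (2,7) w=7
  (3,4) w=7
  (5,7) w=7
  (1,5) w=8
  (2,5) w=8
  (4,7) w=8

Add edge (6,7) w=1 -- no cycle. Running total: 1
Add edge (2,6) w=2 -- no cycle. Running total: 3
Add edge (2,4) w=2 -- no cycle. Running total: 5
Add edge (1,6) w=3 -- no cycle. Running total: 8
Add edge (3,5) w=4 -- no cycle. Running total: 12
Add edge (1,3) w=5 -- no cycle. Running total: 17

MST edges: (6,7,w=1), (2,6,w=2), (2,4,w=2), (1,6,w=3), (3,5,w=4), (1,3,w=5)
Total MST weight: 1 + 2 + 2 + 3 + 4 + 5 = 17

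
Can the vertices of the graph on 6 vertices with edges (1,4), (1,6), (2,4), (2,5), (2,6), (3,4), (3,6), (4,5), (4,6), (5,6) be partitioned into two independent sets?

Step 1: Attempt 2-coloring using BFS:
  Start at vertex 1, assign color 0
  Color vertex 4 with color 1 (neighbor of 1)
  Color vertex 6 with color 1 (neighbor of 1)
  Color vertex 2 with color 0 (neighbor of 4)
  Color vertex 3 with color 0 (neighbor of 4)
  Color vertex 5 with color 0 (neighbor of 4)

Step 2: Conflict found! Vertices 4 and 6 are adjacent but have the same color.
This means the graph contains an odd cycle.

The graph is NOT bipartite.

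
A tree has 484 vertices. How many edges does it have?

A tree on n vertices always has exactly n - 1 edges.
For n = 484: edges = 484 - 1 = 483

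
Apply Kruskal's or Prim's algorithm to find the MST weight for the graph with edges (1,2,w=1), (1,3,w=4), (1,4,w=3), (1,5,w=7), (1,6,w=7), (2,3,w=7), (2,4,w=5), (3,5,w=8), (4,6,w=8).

Apply Kruskal's algorithm (sort edges by weight, add if no cycle):

Sorted edges by weight:
  (1,2) w=1
  (1,4) w=3
  (1,3) w=4
  (2,4) w=5
  (1,5) w=7
  (1,6) w=7
  (2,3) w=7
  (3,5) w=8
  (4,6) w=8

Add edge (1,2) w=1 -- no cycle. Running total: 1
Add edge (1,4) w=3 -- no cycle. Running total: 4
Add edge (1,3) w=4 -- no cycle. Running total: 8
Skip edge (2,4) w=5 -- would create cycle
Add edge (1,5) w=7 -- no cycle. Running total: 15
Add edge (1,6) w=7 -- no cycle. Running total: 22

MST edges: (1,2,w=1), (1,4,w=3), (1,3,w=4), (1,5,w=7), (1,6,w=7)
Total MST weight: 1 + 3 + 4 + 7 + 7 = 22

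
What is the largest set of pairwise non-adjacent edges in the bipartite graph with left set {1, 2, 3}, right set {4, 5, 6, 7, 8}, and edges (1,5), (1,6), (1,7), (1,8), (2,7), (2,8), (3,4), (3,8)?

Step 1: List the neighbors of each left vertex:
  1: 5, 6, 7, 8
  2: 7, 8
  3: 4, 8

Step 2: Greedily match left vertices, then look for augmenting paths:
  Match 1 -- 5
  Match 2 -- 7
  Match 3 -- 4
  No augmenting path remains.

Step 3: Verify this is maximum:
  Matching size 3 = min(|L|, |R|) = min(3, 5), which is an upper bound, so this matching is maximum.

Maximum matching: {(1,5), (2,7), (3,4)}
Size: 3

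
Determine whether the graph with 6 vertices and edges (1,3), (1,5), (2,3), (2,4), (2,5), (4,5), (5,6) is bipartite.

Step 1: Attempt 2-coloring using BFS:
  Start at vertex 1, assign color 0
  Color vertex 3 with color 1 (neighbor of 1)
  Color vertex 5 with color 1 (neighbor of 1)
  Color vertex 2 with color 0 (neighbor of 3)
  Color vertex 4 with color 0 (neighbor of 5)
  Color vertex 6 with color 0 (neighbor of 5)

Step 2: Conflict found! Vertices 2 and 4 are adjacent but have the same color.
This means the graph contains an odd cycle.

The graph is NOT bipartite.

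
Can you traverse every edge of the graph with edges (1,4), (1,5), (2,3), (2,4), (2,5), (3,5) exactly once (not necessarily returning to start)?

Step 1: Find the degree of each vertex:
  deg(1) = 2
  deg(2) = 3
  deg(3) = 2
  deg(4) = 2
  deg(5) = 3

Step 2: Count vertices with odd degree:
  Odd-degree vertices: 2, 5 (2 total)

Step 3: Apply Euler's theorem:
  - Eulerian circuit exists iff graph is connected and all vertices have even degree
  - Eulerian path exists iff graph is connected and has 0 or 2 odd-degree vertices

Graph is connected with exactly 2 odd-degree vertices (2, 5).
Eulerian path exists (starting and ending at the odd-degree vertices), but no Eulerian circuit.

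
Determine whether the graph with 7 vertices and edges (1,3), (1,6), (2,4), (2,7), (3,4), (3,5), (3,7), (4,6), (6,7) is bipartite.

Step 1: Attempt 2-coloring using BFS:
  Start at vertex 1, assign color 0
  Color vertex 3 with color 1 (neighbor of 1)
  Color vertex 6 with color 1 (neighbor of 1)
  Color vertex 4 with color 0 (neighbor of 3)
  Color vertex 5 with color 0 (neighbor of 3)
  Color vertex 7 with color 0 (neighbor of 3)
  Color vertex 2 with color 1 (neighbor of 4)

Step 2: 2-coloring succeeded. No conflicts found.
  Set A (color 0): {1, 4, 5, 7}
  Set B (color 1): {2, 3, 6}

The graph is bipartite with partition {1, 4, 5, 7}, {2, 3, 6}.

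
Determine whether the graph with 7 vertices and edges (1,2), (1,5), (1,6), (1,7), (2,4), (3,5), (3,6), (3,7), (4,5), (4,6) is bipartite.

Step 1: Attempt 2-coloring using BFS:
  Start at vertex 1, assign color 0
  Color vertex 2 with color 1 (neighbor of 1)
  Color vertex 5 with color 1 (neighbor of 1)
  Color vertex 6 with color 1 (neighbor of 1)
  Color vertex 7 with color 1 (neighbor of 1)
  Color vertex 4 with color 0 (neighbor of 2)
  Color vertex 3 with color 0 (neighbor of 5)

Step 2: 2-coloring succeeded. No conflicts found.
  Set A (color 0): {1, 3, 4}
  Set B (color 1): {2, 5, 6, 7}

The graph is bipartite with partition {1, 3, 4}, {2, 5, 6, 7}.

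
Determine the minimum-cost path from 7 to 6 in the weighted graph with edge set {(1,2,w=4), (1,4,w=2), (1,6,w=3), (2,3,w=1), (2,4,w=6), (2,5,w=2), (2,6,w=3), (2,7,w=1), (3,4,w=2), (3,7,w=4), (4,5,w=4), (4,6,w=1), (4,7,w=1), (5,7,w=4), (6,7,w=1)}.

Step 1: Build adjacency list with weights:
  1: 2(w=4), 4(w=2), 6(w=3)
  2: 1(w=4), 3(w=1), 4(w=6), 5(w=2), 6(w=3), 7(w=1)
  3: 2(w=1), 4(w=2), 7(w=4)
  4: 1(w=2), 2(w=6), 3(w=2), 5(w=4), 6(w=1), 7(w=1)
  5: 2(w=2), 4(w=4), 7(w=4)
  6: 1(w=3), 2(w=3), 4(w=1), 7(w=1)
  7: 2(w=1), 3(w=4), 4(w=1), 5(w=4), 6(w=1)

Step 2: Apply Dijkstra's algorithm from vertex 7:
  Visit vertex 7 (distance=0)
    Update dist[2] = 1
    Update dist[3] = 4
    Update dist[4] = 1
    Update dist[5] = 4
    Update dist[6] = 1
  Visit vertex 2 (distance=1)
    Update dist[1] = 5
    Update dist[3] = 2
    Update dist[5] = 3
  Visit vertex 4 (distance=1)
    Update dist[1] = 3
  Visit vertex 6 (distance=1)

Step 3: Shortest path: 7 -> 6
Total weight: 1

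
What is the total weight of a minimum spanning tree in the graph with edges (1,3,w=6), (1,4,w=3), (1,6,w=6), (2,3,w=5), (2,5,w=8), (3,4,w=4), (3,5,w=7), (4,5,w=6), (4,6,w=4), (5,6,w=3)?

Apply Kruskal's algorithm (sort edges by weight, add if no cycle):

Sorted edges by weight:
  (1,4) w=3
  (5,6) w=3
  (3,4) w=4
  (4,6) w=4
  (2,3) w=5
  (1,6) w=6
  (1,3) w=6
  (4,5) w=6
  (3,5) w=7
  (2,5) w=8

Add edge (1,4) w=3 -- no cycle. Running total: 3
Add edge (5,6) w=3 -- no cycle. Running total: 6
Add edge (3,4) w=4 -- no cycle. Running total: 10
Add edge (4,6) w=4 -- no cycle. Running total: 14
Add edge (2,3) w=5 -- no cycle. Running total: 19

MST edges: (1,4,w=3), (5,6,w=3), (3,4,w=4), (4,6,w=4), (2,3,w=5)
Total MST weight: 3 + 3 + 4 + 4 + 5 = 19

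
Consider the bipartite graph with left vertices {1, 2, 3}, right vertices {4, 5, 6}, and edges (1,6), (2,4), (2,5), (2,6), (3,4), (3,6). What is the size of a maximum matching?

Step 1: List the neighbors of each left vertex:
  1: 6
  2: 4, 5, 6
  3: 4, 6

Step 2: Greedily match left vertices, then look for augmenting paths:
  Match 1 -- 6
  Match 2 -- 5
  Match 3 -- 4
  No augmenting path remains.

Step 3: Verify this is maximum:
  Matching size 3 = min(|L|, |R|) = min(3, 3), which is an upper bound, so this matching is maximum.

Maximum matching: {(1,6), (2,5), (3,4)}
Size: 3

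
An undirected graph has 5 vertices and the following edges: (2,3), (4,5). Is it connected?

Step 1: Build adjacency list from edges:
  1: (none)
  2: 3
  3: 2
  4: 5
  5: 4

Step 2: Run BFS/DFS from vertex 1:
  Visited: {1}
  Reached 1 of 5 vertices

Step 3: Only 1 of 5 vertices reached. Graph is disconnected.
Connected components: {1}, {2, 3}, {4, 5}
Answer: No, the graph is not connected (3 components).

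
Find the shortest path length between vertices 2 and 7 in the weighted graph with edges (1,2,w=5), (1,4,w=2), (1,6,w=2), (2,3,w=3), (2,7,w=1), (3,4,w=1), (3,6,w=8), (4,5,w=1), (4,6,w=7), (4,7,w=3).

Step 1: Build adjacency list with weights:
  1: 2(w=5), 4(w=2), 6(w=2)
  2: 1(w=5), 3(w=3), 7(w=1)
  3: 2(w=3), 4(w=1), 6(w=8)
  4: 1(w=2), 3(w=1), 5(w=1), 6(w=7), 7(w=3)
  5: 4(w=1)
  6: 1(w=2), 3(w=8), 4(w=7)
  7: 2(w=1), 4(w=3)

Step 2: Apply Dijkstra's algorithm from vertex 2:
  Visit vertex 2 (distance=0)
    Update dist[1] = 5
    Update dist[3] = 3
    Update dist[7] = 1
  Visit vertex 7 (distance=1)
    Update dist[4] = 4

Step 3: Shortest path: 2 -> 7
Total weight: 1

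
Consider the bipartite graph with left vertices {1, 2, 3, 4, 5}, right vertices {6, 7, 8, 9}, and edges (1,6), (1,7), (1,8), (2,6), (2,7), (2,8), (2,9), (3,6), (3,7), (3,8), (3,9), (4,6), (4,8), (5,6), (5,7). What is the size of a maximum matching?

Step 1: List the neighbors of each left vertex:
  1: 6, 7, 8
  2: 6, 7, 8, 9
  3: 6, 7, 8, 9
  4: 6, 8
  5: 6, 7

Step 2: Greedily match left vertices, then look for augmenting paths:
  Match 1 -- 6
  Match 2 -- 7
  Match 3 -- 9
  Match 4 -- 8
  No augmenting path remains.

Step 3: Verify this is maximum:
  Matching size 4 = min(|L|, |R|) = min(5, 4), which is an upper bound, so this matching is maximum.

Maximum matching: {(1,6), (2,7), (3,9), (4,8)}
Size: 4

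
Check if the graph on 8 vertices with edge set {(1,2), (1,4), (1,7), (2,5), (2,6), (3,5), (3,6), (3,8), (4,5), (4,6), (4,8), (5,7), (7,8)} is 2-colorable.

Step 1: Attempt 2-coloring using BFS:
  Start at vertex 1, assign color 0
  Color vertex 2 with color 1 (neighbor of 1)
  Color vertex 4 with color 1 (neighbor of 1)
  Color vertex 7 with color 1 (neighbor of 1)
  Color vertex 5 with color 0 (neighbor of 2)
  Color vertex 6 with color 0 (neighbor of 2)
  Color vertex 8 with color 0 (neighbor of 4)
  Color vertex 3 with color 1 (neighbor of 5)

Step 2: 2-coloring succeeded. No conflicts found.
  Set A (color 0): {1, 5, 6, 8}
  Set B (color 1): {2, 3, 4, 7}

The graph is bipartite with partition {1, 5, 6, 8}, {2, 3, 4, 7}.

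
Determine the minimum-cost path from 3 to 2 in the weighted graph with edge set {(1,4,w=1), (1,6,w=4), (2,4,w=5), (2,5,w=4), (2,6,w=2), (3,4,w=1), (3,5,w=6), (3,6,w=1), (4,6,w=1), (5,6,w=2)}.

Step 1: Build adjacency list with weights:
  1: 4(w=1), 6(w=4)
  2: 4(w=5), 5(w=4), 6(w=2)
  3: 4(w=1), 5(w=6), 6(w=1)
  4: 1(w=1), 2(w=5), 3(w=1), 6(w=1)
  5: 2(w=4), 3(w=6), 6(w=2)
  6: 1(w=4), 2(w=2), 3(w=1), 4(w=1), 5(w=2)

Step 2: Apply Dijkstra's algorithm from vertex 3:
  Visit vertex 3 (distance=0)
    Update dist[4] = 1
    Update dist[5] = 6
    Update dist[6] = 1
  Visit vertex 4 (distance=1)
    Update dist[1] = 2
    Update dist[2] = 6
  Visit vertex 6 (distance=1)
    Update dist[2] = 3
    Update dist[5] = 3
  Visit vertex 1 (distance=2)
  Visit vertex 2 (distance=3)

Step 3: Shortest path: 3 -> 6 -> 2
Total weight: 1 + 2 = 3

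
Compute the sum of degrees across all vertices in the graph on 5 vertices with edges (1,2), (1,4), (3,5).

Step 1: Count edges incident to each vertex:
  deg(1) = 2 (neighbors: 2, 4)
  deg(2) = 1 (neighbors: 1)
  deg(3) = 1 (neighbors: 5)
  deg(4) = 1 (neighbors: 1)
  deg(5) = 1 (neighbors: 3)

Step 2: Sum all degrees:
  2 + 1 + 1 + 1 + 1 = 6

Verification: sum of degrees = 2 * |E| = 2 * 3 = 6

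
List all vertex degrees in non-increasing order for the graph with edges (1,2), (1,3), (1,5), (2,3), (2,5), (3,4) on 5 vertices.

Step 1: Count edges incident to each vertex:
  deg(1) = 3 (neighbors: 2, 3, 5)
  deg(2) = 3 (neighbors: 1, 3, 5)
  deg(3) = 3 (neighbors: 1, 2, 4)
  deg(4) = 1 (neighbors: 3)
  deg(5) = 2 (neighbors: 1, 2)

Step 2: Sort degrees in non-increasing order:
  Degrees: [3, 3, 3, 1, 2] -> sorted: [3, 3, 3, 2, 1]

Degree sequence: [3, 3, 3, 2, 1]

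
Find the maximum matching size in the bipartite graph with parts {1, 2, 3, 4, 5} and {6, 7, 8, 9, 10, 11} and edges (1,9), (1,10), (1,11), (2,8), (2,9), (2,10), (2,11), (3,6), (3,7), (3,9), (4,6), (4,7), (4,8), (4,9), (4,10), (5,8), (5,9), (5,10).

Step 1: List the neighbors of each left vertex:
  1: 9, 10, 11
  2: 8, 9, 10, 11
  3: 6, 7, 9
  4: 6, 7, 8, 9, 10
  5: 8, 9, 10

Step 2: Greedily match left vertices, then look for augmenting paths:
  Match 1 -- 9
  Match 2 -- 8
  Match 3 -- 6
  Match 4 -- 7
  Match 5 -- 10
  No augmenting path remains.

Step 3: Verify this is maximum:
  Matching size 5 = min(|L|, |R|) = min(5, 6), which is an upper bound, so this matching is maximum.

Maximum matching: {(1,9), (2,8), (3,6), (4,7), (5,10)}
Size: 5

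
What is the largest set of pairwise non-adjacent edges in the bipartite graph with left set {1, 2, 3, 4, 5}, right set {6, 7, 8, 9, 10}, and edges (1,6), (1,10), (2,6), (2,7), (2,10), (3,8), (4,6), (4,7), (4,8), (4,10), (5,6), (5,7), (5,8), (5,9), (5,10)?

Step 1: List the neighbors of each left vertex:
  1: 6, 10
  2: 6, 7, 10
  3: 8
  4: 6, 7, 8, 10
  5: 6, 7, 8, 9, 10

Step 2: Greedily match left vertices, then look for augmenting paths:
  Match 1 -- 6
  Match 2 -- 7
  Match 3 -- 8
  Match 4 -- 10
  Match 5 -- 9
  No augmenting path remains.

Step 3: Verify this is maximum:
  Matching size 5 = min(|L|, |R|) = min(5, 5), which is an upper bound, so this matching is maximum.

Maximum matching: {(1,6), (2,7), (3,8), (4,10), (5,9)}
Size: 5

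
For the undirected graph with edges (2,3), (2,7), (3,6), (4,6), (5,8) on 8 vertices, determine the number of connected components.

Step 1: Build adjacency list from edges:
  1: (none)
  2: 3, 7
  3: 2, 6
  4: 6
  5: 8
  6: 3, 4
  7: 2
  8: 5

Step 2: Run BFS/DFS from vertex 1:
  Visited: {1}
  Reached 1 of 8 vertices

Step 3: Only 1 of 8 vertices reached. Graph is disconnected.
Connected components: {1}, {2, 3, 4, 6, 7}, {5, 8}
Number of connected components: 3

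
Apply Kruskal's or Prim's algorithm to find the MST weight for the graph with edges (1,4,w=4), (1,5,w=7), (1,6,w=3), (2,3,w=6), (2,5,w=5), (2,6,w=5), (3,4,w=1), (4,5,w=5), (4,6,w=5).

Apply Kruskal's algorithm (sort edges by weight, add if no cycle):

Sorted edges by weight:
  (3,4) w=1
  (1,6) w=3
  (1,4) w=4
  (2,5) w=5
  (2,6) w=5
  (4,5) w=5
  (4,6) w=5
  (2,3) w=6
  (1,5) w=7

Add edge (3,4) w=1 -- no cycle. Running total: 1
Add edge (1,6) w=3 -- no cycle. Running total: 4
Add edge (1,4) w=4 -- no cycle. Running total: 8
Add edge (2,5) w=5 -- no cycle. Running total: 13
Add edge (2,6) w=5 -- no cycle. Running total: 18

MST edges: (3,4,w=1), (1,6,w=3), (1,4,w=4), (2,5,w=5), (2,6,w=5)
Total MST weight: 1 + 3 + 4 + 5 + 5 = 18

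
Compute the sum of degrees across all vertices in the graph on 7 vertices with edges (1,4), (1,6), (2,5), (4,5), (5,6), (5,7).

Step 1: Count edges incident to each vertex:
  deg(1) = 2 (neighbors: 4, 6)
  deg(2) = 1 (neighbors: 5)
  deg(3) = 0 (neighbors: none)
  deg(4) = 2 (neighbors: 1, 5)
  deg(5) = 4 (neighbors: 2, 4, 6, 7)
  deg(6) = 2 (neighbors: 1, 5)
  deg(7) = 1 (neighbors: 5)

Step 2: Sum all degrees:
  2 + 1 + 0 + 2 + 4 + 2 + 1 = 12

Verification: sum of degrees = 2 * |E| = 2 * 6 = 12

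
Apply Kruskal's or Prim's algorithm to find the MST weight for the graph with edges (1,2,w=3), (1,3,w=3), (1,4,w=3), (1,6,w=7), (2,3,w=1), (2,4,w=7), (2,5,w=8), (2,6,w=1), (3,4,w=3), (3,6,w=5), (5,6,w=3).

Apply Kruskal's algorithm (sort edges by weight, add if no cycle):

Sorted edges by weight:
  (2,6) w=1
  (2,3) w=1
  (1,3) w=3
  (1,2) w=3
  (1,4) w=3
  (3,4) w=3
  (5,6) w=3
  (3,6) w=5
  (1,6) w=7
  (2,4) w=7
  (2,5) w=8

Add edge (2,6) w=1 -- no cycle. Running total: 1
Add edge (2,3) w=1 -- no cycle. Running total: 2
Add edge (1,3) w=3 -- no cycle. Running total: 5
Skip edge (1,2) w=3 -- would create cycle
Add edge (1,4) w=3 -- no cycle. Running total: 8
Skip edge (3,4) w=3 -- would create cycle
Add edge (5,6) w=3 -- no cycle. Running total: 11

MST edges: (2,6,w=1), (2,3,w=1), (1,3,w=3), (1,4,w=3), (5,6,w=3)
Total MST weight: 1 + 1 + 3 + 3 + 3 = 11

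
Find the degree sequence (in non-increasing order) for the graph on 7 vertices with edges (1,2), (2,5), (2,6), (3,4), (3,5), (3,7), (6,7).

Step 1: Count edges incident to each vertex:
  deg(1) = 1 (neighbors: 2)
  deg(2) = 3 (neighbors: 1, 5, 6)
  deg(3) = 3 (neighbors: 4, 5, 7)
  deg(4) = 1 (neighbors: 3)
  deg(5) = 2 (neighbors: 2, 3)
  deg(6) = 2 (neighbors: 2, 7)
  deg(7) = 2 (neighbors: 3, 6)

Step 2: Sort degrees in non-increasing order:
  Degrees: [1, 3, 3, 1, 2, 2, 2] -> sorted: [3, 3, 2, 2, 2, 1, 1]

Degree sequence: [3, 3, 2, 2, 2, 1, 1]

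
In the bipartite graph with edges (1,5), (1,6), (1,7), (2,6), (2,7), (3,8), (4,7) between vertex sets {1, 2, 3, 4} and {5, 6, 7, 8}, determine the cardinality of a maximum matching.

Step 1: List the neighbors of each left vertex:
  1: 5, 6, 7
  2: 6, 7
  3: 8
  4: 7

Step 2: Greedily match left vertices, then look for augmenting paths:
  Match 1 -- 5
  Match 2 -- 6
  Match 3 -- 8
  Match 4 -- 7
  No augmenting path remains.

Step 3: Verify this is maximum:
  Matching size 4 = min(|L|, |R|) = min(4, 4), which is an upper bound, so this matching is maximum.

Maximum matching: {(1,5), (2,6), (3,8), (4,7)}
Size: 4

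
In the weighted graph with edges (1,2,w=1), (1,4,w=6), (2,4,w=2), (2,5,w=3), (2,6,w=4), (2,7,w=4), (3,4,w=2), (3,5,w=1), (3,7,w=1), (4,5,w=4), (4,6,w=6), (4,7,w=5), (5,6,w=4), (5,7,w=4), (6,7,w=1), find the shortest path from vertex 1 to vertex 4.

Step 1: Build adjacency list with weights:
  1: 2(w=1), 4(w=6)
  2: 1(w=1), 4(w=2), 5(w=3), 6(w=4), 7(w=4)
  3: 4(w=2), 5(w=1), 7(w=1)
  4: 1(w=6), 2(w=2), 3(w=2), 5(w=4), 6(w=6), 7(w=5)
  5: 2(w=3), 3(w=1), 4(w=4), 6(w=4), 7(w=4)
  6: 2(w=4), 4(w=6), 5(w=4), 7(w=1)
  7: 2(w=4), 3(w=1), 4(w=5), 5(w=4), 6(w=1)

Step 2: Apply Dijkstra's algorithm from vertex 1:
  Visit vertex 1 (distance=0)
    Update dist[2] = 1
    Update dist[4] = 6
  Visit vertex 2 (distance=1)
    Update dist[4] = 3
    Update dist[5] = 4
    Update dist[6] = 5
    Update dist[7] = 5
  Visit vertex 4 (distance=3)
    Update dist[3] = 5

Step 3: Shortest path: 1 -> 2 -> 4
Total weight: 1 + 2 = 3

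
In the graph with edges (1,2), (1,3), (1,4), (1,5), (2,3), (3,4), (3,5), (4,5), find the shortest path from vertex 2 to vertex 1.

Step 1: Build adjacency list:
  1: 2, 3, 4, 5
  2: 1, 3
  3: 1, 2, 4, 5
  4: 1, 3, 5
  5: 1, 3, 4

Step 2: BFS from vertex 2 to find shortest path to 1:
  vertex 1 reached at distance 1

Step 3: Shortest path: 2 -> 1
Path length: 1 edge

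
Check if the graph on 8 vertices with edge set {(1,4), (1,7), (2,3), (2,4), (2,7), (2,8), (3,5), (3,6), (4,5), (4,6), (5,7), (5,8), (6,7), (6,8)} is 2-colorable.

Step 1: Attempt 2-coloring using BFS:
  Start at vertex 1, assign color 0
  Color vertex 4 with color 1 (neighbor of 1)
  Color vertex 7 with color 1 (neighbor of 1)
  Color vertex 2 with color 0 (neighbor of 4)
  Color vertex 5 with color 0 (neighbor of 4)
  Color vertex 6 with color 0 (neighbor of 4)
  Color vertex 3 with color 1 (neighbor of 2)
  Color vertex 8 with color 1 (neighbor of 2)

Step 2: 2-coloring succeeded. No conflicts found.
  Set A (color 0): {1, 2, 5, 6}
  Set B (color 1): {3, 4, 7, 8}

The graph is bipartite with partition {1, 2, 5, 6}, {3, 4, 7, 8}.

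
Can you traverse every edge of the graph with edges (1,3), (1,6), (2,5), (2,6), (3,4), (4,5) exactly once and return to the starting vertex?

Step 1: Find the degree of each vertex:
  deg(1) = 2
  deg(2) = 2
  deg(3) = 2
  deg(4) = 2
  deg(5) = 2
  deg(6) = 2

Step 2: Count vertices with odd degree:
  All vertices have even degree (0 odd-degree vertices)

Step 3: Apply Euler's theorem:
  - Eulerian circuit exists iff graph is connected and all vertices have even degree
  - Eulerian path exists iff graph is connected and has 0 or 2 odd-degree vertices

Graph is connected with 0 odd-degree vertices.
Both Eulerian circuit and Eulerian path exist.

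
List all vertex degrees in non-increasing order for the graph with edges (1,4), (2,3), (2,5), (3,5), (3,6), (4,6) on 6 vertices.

Step 1: Count edges incident to each vertex:
  deg(1) = 1 (neighbors: 4)
  deg(2) = 2 (neighbors: 3, 5)
  deg(3) = 3 (neighbors: 2, 5, 6)
  deg(4) = 2 (neighbors: 1, 6)
  deg(5) = 2 (neighbors: 2, 3)
  deg(6) = 2 (neighbors: 3, 4)

Step 2: Sort degrees in non-increasing order:
  Degrees: [1, 2, 3, 2, 2, 2] -> sorted: [3, 2, 2, 2, 2, 1]

Degree sequence: [3, 2, 2, 2, 2, 1]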